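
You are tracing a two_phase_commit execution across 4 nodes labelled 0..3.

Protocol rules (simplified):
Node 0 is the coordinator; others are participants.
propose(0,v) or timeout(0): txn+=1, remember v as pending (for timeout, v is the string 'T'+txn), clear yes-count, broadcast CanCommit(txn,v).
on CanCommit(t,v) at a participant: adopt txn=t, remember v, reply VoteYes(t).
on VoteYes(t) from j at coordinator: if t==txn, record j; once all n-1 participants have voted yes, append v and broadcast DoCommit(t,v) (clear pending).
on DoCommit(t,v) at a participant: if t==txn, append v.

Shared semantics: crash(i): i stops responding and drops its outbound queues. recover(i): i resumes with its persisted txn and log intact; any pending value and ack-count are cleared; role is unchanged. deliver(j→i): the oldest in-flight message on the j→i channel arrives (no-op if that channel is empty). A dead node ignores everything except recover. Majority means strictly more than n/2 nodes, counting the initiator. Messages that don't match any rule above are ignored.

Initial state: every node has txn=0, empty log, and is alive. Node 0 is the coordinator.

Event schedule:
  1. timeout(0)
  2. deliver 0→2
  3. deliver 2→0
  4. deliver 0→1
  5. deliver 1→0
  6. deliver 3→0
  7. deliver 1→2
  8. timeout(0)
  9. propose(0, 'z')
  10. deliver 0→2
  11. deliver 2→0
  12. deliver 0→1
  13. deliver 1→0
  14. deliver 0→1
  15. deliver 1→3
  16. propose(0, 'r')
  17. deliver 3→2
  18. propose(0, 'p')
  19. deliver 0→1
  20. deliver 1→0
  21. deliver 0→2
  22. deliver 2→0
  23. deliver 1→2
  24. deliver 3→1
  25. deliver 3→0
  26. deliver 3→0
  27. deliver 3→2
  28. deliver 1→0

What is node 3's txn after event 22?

0

after 1 — timeout(0): n0:coor/t1/[-]
after 2 — deliver 0→2: n2:part/t1/[-]
after 3 — deliver 2→0: ·
after 4 — deliver 0→1: n1:part/t1/[-]
after 5 — deliver 1→0: ·
after 6 — deliver 3→0: ·
after 7 — deliver 1→2: ·
after 8 — timeout(0): n0:coor/t2/[-]
after 9 — propose(0,'z'): n0:coor/t3/[-]
after 10 — deliver 0→2: n2:part/t2/[-]
after 11 — deliver 2→0: ·
after 12 — deliver 0→1: n1:part/t2/[-]
after 13 — deliver 1→0: ·
after 14 — deliver 0→1: n1:part/t3/[-]
after 15 — deliver 1→3: ·
after 16 — propose(0,'r'): n0:coor/t4/[-]
after 17 — deliver 3→2: ·
after 18 — propose(0,'p'): n0:coor/t5/[-]
after 19 — deliver 0→1: n1:part/t4/[-]
after 20 — deliver 1→0: ·
after 21 — deliver 0→2: n2:part/t3/[-]
after 22 — deliver 2→0: ·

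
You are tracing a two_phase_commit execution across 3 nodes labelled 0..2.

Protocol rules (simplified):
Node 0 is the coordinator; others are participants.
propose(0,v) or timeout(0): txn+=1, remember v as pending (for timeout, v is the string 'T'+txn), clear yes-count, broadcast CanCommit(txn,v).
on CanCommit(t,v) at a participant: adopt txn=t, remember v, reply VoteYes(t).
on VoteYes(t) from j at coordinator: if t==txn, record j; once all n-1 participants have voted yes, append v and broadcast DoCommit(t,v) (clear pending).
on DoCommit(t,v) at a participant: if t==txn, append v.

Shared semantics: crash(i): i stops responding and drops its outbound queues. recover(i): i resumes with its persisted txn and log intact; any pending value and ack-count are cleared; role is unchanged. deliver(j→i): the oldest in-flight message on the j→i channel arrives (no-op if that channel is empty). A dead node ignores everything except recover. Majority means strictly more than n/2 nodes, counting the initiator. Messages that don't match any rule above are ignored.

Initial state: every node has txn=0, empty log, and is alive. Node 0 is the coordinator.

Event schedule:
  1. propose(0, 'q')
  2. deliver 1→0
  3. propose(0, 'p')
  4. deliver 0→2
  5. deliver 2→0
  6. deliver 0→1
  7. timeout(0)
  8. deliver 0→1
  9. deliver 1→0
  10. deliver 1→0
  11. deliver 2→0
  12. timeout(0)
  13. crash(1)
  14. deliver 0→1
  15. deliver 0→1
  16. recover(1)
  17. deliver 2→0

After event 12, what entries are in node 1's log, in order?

empty

step 1 propose(0,'q'): 0={coor,t=1,log=-}
step 2 deliver 1→0: —
step 3 propose(0,'p'): 0={coor,t=2,log=-}
step 4 deliver 0→2: 2={part,t=1,log=-}
step 5 deliver 2→0: —
step 6 deliver 0→1: 1={part,t=1,log=-}
step 7 timeout(0): 0={coor,t=3,log=-}
step 8 deliver 0→1: 1={part,t=2,log=-}
step 9 deliver 1→0: —
step 10 deliver 1→0: —
step 11 deliver 2→0: —
step 12 timeout(0): 0={coor,t=4,log=-}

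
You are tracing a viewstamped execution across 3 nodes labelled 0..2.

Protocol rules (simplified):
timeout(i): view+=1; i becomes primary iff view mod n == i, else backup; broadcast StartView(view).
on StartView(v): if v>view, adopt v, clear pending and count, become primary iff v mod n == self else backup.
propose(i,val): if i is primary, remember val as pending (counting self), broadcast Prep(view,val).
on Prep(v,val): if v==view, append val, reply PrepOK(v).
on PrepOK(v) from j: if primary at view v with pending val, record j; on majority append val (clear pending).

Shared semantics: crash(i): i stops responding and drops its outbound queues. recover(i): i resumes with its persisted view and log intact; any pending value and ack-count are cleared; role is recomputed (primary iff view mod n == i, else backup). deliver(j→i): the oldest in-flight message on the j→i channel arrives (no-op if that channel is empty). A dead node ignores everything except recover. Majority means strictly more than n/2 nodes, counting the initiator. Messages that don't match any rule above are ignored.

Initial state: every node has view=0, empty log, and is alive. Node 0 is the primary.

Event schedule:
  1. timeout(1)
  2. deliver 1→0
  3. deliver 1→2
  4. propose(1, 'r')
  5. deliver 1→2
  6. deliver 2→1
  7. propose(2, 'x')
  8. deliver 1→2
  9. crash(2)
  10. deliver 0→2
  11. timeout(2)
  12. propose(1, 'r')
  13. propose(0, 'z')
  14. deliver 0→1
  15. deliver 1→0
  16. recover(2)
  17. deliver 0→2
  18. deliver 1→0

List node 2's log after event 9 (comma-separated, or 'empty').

[1] timeout(1) → N1(prim v1 [-])
[2] deliver 1→0 → N0(back v1 [-])
[3] deliver 1→2 → N2(back v1 [-])
[4] propose(1,'r') → ∅
[5] deliver 1→2 → N2(back v1 [r])
[6] deliver 2→1 → N1(prim v1 [r])
[7] propose(2,'x') → ∅
[8] deliver 1→2 → ∅
[9] crash(2) → N2(✗back v1 [r])

r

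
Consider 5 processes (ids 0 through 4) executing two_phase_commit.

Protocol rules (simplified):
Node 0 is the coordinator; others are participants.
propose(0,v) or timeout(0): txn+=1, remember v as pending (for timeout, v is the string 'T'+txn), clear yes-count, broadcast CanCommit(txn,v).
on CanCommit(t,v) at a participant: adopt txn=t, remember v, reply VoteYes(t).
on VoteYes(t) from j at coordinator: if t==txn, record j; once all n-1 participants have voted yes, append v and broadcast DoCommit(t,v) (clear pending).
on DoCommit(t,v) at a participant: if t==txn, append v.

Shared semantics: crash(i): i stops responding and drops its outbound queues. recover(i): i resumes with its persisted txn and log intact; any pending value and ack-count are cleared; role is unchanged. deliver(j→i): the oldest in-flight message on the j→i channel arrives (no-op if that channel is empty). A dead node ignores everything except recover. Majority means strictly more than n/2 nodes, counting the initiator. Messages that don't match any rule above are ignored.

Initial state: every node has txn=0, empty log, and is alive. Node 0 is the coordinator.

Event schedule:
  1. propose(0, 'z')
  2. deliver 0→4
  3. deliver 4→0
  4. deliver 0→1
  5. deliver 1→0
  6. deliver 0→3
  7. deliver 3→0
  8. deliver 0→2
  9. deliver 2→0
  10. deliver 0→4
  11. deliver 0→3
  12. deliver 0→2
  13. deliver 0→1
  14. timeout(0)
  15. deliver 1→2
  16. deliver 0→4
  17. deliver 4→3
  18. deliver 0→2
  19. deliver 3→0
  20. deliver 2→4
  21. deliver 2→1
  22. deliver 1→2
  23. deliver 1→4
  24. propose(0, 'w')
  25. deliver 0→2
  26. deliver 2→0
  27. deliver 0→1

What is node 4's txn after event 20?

2

step 1 propose(0,'z'): 0={coor,t=1,log=-}
step 2 deliver 0→4: 4={part,t=1,log=-}
step 3 deliver 4→0: —
step 4 deliver 0→1: 1={part,t=1,log=-}
step 5 deliver 1→0: —
step 6 deliver 0→3: 3={part,t=1,log=-}
step 7 deliver 3→0: —
step 8 deliver 0→2: 2={part,t=1,log=-}
step 9 deliver 2→0: 0={coor,t=1,log=z}
step 10 deliver 0→4: 4={part,t=1,log=z}
step 11 deliver 0→3: 3={part,t=1,log=z}
step 12 deliver 0→2: 2={part,t=1,log=z}
step 13 deliver 0→1: 1={part,t=1,log=z}
step 14 timeout(0): 0={coor,t=2,log=z}
step 15 deliver 1→2: —
step 16 deliver 0→4: 4={part,t=2,log=z}
step 17 deliver 4→3: —
step 18 deliver 0→2: 2={part,t=2,log=z}
step 19 deliver 3→0: —
step 20 deliver 2→4: —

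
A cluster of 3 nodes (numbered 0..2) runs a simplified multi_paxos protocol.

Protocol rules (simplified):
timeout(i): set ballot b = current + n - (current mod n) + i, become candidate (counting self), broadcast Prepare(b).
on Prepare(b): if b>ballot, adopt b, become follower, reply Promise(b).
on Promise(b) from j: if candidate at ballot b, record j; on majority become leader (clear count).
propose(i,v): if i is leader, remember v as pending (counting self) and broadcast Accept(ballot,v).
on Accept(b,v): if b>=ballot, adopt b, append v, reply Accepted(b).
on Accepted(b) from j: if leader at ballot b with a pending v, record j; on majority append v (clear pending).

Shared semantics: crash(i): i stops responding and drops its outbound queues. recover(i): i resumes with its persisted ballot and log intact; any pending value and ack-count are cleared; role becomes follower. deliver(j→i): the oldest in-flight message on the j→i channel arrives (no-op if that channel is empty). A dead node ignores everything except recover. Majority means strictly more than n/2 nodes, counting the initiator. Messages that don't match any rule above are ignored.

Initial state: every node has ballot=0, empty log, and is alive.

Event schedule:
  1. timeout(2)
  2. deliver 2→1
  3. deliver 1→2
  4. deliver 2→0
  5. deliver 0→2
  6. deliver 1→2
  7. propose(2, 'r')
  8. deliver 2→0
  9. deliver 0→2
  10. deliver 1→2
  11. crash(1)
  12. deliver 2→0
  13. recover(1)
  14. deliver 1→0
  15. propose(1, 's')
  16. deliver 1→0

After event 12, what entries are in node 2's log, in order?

after 1 — timeout(2): n2:cand/b5/[-]
after 2 — deliver 2→1: n1:foll/b5/[-]
after 3 — deliver 1→2: n2:lead/b5/[-]
after 4 — deliver 2→0: n0:foll/b5/[-]
after 5 — deliver 0→2: ·
after 6 — deliver 1→2: ·
after 7 — propose(2,'r'): ·
after 8 — deliver 2→0: n0:foll/b5/[r]
after 9 — deliver 0→2: n2:lead/b5/[r]
after 10 — deliver 1→2: ·
after 11 — crash(1): n1:✗foll/b5/[-]
after 12 — deliver 2→0: ·

r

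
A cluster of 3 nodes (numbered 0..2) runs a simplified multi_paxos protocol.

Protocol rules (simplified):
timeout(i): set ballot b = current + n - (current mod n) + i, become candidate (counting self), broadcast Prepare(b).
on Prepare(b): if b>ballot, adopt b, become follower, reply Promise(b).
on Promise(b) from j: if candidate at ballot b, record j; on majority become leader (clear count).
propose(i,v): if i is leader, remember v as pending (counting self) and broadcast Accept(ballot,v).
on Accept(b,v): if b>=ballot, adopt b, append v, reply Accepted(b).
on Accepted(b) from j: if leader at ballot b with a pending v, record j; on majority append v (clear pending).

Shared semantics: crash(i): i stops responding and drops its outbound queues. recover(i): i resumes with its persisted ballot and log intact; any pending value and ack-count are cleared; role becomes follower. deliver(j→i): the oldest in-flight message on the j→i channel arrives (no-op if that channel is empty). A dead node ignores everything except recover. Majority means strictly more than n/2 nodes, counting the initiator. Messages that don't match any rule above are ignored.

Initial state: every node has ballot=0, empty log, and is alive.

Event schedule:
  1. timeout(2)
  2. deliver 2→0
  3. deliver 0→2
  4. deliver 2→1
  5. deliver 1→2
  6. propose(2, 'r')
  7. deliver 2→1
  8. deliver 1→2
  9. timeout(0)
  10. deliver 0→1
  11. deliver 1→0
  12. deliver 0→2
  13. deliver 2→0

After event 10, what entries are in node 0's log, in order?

[1] timeout(2) → N2(cand b5 [-])
[2] deliver 2→0 → N0(foll b5 [-])
[3] deliver 0→2 → N2(lead b5 [-])
[4] deliver 2→1 → N1(foll b5 [-])
[5] deliver 1→2 → ∅
[6] propose(2,'r') → ∅
[7] deliver 2→1 → N1(foll b5 [r])
[8] deliver 1→2 → N2(lead b5 [r])
[9] timeout(0) → N0(cand b6 [-])
[10] deliver 0→1 → N1(foll b6 [r])

empty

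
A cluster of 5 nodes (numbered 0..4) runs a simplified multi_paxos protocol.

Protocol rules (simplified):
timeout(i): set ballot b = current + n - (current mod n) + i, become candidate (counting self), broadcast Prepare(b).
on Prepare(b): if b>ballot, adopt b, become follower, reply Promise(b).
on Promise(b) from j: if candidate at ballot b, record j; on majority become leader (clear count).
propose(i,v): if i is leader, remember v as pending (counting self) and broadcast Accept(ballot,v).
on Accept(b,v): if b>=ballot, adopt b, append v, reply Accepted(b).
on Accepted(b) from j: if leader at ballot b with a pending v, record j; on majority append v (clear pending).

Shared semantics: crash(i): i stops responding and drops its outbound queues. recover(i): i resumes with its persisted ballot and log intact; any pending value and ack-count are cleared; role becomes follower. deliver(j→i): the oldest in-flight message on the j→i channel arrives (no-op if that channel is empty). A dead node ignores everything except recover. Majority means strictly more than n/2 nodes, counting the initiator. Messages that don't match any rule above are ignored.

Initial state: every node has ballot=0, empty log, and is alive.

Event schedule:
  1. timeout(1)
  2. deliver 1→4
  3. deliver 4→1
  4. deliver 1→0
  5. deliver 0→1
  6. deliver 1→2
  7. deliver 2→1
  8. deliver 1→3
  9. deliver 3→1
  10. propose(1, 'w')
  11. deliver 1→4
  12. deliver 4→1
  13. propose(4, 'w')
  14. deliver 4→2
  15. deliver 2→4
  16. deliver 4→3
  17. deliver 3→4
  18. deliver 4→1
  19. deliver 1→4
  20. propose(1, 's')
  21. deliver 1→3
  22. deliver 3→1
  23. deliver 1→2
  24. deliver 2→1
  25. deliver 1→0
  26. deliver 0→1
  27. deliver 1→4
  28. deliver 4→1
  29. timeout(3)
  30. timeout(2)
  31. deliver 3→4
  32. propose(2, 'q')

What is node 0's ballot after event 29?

after 1 — timeout(1): n1:cand/b6/[-]
after 2 — deliver 1→4: n4:foll/b6/[-]
after 3 — deliver 4→1: ·
after 4 — deliver 1→0: n0:foll/b6/[-]
after 5 — deliver 0→1: n1:lead/b6/[-]
after 6 — deliver 1→2: n2:foll/b6/[-]
after 7 — deliver 2→1: ·
after 8 — deliver 1→3: n3:foll/b6/[-]
after 9 — deliver 3→1: ·
after 10 — propose(1,'w'): ·
after 11 — deliver 1→4: n4:foll/b6/[w]
after 12 — deliver 4→1: ·
after 13 — propose(4,'w'): ·
after 14 — deliver 4→2: ·
after 15 — deliver 2→4: ·
after 16 — deliver 4→3: ·
after 17 — deliver 3→4: ·
after 18 — deliver 4→1: ·
after 19 — deliver 1→4: ·
after 20 — propose(1,'s'): ·
after 21 — deliver 1→3: n3:foll/b6/[w]
after 22 — deliver 3→1: ·
after 23 — deliver 1→2: n2:foll/b6/[w]
after 24 — deliver 2→1: n1:lead/b6/[s]
after 25 — deliver 1→0: n0:foll/b6/[w]
after 26 — deliver 0→1: ·
after 27 — deliver 1→4: n4:foll/b6/[w,s]
after 28 — deliver 4→1: ·
after 29 — timeout(3): n3:cand/b13/[w]

6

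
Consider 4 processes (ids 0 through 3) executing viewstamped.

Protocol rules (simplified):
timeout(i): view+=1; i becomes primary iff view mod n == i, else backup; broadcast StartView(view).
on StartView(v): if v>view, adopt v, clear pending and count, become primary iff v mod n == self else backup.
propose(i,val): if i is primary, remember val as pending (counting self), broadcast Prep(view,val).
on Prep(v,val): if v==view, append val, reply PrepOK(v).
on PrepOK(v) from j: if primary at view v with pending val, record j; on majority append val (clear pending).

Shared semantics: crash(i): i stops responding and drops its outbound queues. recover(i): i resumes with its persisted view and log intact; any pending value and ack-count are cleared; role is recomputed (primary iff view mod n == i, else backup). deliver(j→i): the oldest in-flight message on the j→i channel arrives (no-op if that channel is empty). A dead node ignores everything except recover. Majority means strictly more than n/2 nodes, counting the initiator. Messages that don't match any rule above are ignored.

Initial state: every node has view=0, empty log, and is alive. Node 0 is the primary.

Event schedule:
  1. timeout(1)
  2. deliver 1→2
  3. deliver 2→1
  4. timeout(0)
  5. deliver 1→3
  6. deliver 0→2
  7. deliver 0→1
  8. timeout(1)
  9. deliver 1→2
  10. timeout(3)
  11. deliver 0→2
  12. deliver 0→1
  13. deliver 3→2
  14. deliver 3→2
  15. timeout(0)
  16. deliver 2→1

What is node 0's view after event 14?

1

after 1 — timeout(1): n1:prim/v1/[-]
after 2 — deliver 1→2: n2:back/v1/[-]
after 3 — deliver 2→1: ·
after 4 — timeout(0): n0:back/v1/[-]
after 5 — deliver 1→3: n3:back/v1/[-]
after 6 — deliver 0→2: ·
after 7 — deliver 0→1: ·
after 8 — timeout(1): n1:back/v2/[-]
after 9 — deliver 1→2: n2:prim/v2/[-]
after 10 — timeout(3): n3:back/v2/[-]
after 11 — deliver 0→2: ·
after 12 — deliver 0→1: ·
after 13 — deliver 3→2: ·
after 14 — deliver 3→2: ·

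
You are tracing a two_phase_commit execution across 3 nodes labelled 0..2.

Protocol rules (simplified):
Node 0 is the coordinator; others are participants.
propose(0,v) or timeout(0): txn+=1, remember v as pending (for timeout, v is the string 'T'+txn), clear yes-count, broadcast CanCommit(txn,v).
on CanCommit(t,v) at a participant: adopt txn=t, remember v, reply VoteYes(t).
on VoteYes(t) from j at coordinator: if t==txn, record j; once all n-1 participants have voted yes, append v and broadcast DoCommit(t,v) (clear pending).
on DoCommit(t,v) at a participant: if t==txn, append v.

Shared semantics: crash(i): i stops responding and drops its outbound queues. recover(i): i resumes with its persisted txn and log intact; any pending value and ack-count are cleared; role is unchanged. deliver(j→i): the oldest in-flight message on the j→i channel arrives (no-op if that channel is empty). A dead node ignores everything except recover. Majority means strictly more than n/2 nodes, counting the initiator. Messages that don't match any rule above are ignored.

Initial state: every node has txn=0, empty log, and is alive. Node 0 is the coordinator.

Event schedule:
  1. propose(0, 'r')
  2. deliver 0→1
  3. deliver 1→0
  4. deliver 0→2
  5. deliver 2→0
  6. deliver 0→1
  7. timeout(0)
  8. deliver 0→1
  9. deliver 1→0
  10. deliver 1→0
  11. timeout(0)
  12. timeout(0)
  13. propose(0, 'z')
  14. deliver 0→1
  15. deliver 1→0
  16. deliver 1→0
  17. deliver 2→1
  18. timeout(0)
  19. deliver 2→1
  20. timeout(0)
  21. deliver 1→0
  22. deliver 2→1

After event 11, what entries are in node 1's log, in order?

r

[1] propose(0,'r') → N0(coor t1 [-])
[2] deliver 0→1 → N1(part t1 [-])
[3] deliver 1→0 → ∅
[4] deliver 0→2 → N2(part t1 [-])
[5] deliver 2→0 → N0(coor t1 [r])
[6] deliver 0→1 → N1(part t1 [r])
[7] timeout(0) → N0(coor t2 [r])
[8] deliver 0→1 → N1(part t2 [r])
[9] deliver 1→0 → ∅
[10] deliver 1→0 → ∅
[11] timeout(0) → N0(coor t3 [r])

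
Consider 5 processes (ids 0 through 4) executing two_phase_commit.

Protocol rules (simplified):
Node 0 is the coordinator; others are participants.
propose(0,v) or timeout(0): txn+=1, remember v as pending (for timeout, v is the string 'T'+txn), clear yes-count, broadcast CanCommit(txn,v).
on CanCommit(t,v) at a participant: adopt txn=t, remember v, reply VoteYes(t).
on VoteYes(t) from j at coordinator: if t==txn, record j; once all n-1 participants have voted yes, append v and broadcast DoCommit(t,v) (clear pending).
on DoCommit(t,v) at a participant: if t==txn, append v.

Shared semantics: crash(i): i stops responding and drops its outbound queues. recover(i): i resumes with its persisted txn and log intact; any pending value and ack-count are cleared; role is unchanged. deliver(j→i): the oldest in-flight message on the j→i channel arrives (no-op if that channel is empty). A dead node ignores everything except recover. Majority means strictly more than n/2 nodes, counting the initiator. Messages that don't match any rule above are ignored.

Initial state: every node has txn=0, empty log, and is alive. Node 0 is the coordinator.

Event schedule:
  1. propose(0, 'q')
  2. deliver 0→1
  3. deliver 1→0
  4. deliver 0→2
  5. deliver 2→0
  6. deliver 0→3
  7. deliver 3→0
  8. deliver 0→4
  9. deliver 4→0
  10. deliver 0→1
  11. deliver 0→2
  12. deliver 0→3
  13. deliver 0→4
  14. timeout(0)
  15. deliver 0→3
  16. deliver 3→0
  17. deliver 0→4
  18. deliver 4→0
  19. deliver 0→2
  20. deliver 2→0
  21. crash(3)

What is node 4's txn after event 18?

2

1. propose(0,'q'):  <0:coor t1 ->
2. deliver 0→1:  <1:part t1 ->
3. deliver 1→0:  nop
4. deliver 0→2:  <2:part t1 ->
5. deliver 2→0:  nop
6. deliver 0→3:  <3:part t1 ->
7. deliver 3→0:  nop
8. deliver 0→4:  <4:part t1 ->
9. deliver 4→0:  <0:coor t1 q>
10. deliver 0→1:  <1:part t1 q>
11. deliver 0→2:  <2:part t1 q>
12. deliver 0→3:  <3:part t1 q>
13. deliver 0→4:  <4:part t1 q>
14. timeout(0):  <0:coor t2 q>
15. deliver 0→3:  <3:part t2 q>
16. deliver 3→0:  nop
17. deliver 0→4:  <4:part t2 q>
18. deliver 4→0:  nop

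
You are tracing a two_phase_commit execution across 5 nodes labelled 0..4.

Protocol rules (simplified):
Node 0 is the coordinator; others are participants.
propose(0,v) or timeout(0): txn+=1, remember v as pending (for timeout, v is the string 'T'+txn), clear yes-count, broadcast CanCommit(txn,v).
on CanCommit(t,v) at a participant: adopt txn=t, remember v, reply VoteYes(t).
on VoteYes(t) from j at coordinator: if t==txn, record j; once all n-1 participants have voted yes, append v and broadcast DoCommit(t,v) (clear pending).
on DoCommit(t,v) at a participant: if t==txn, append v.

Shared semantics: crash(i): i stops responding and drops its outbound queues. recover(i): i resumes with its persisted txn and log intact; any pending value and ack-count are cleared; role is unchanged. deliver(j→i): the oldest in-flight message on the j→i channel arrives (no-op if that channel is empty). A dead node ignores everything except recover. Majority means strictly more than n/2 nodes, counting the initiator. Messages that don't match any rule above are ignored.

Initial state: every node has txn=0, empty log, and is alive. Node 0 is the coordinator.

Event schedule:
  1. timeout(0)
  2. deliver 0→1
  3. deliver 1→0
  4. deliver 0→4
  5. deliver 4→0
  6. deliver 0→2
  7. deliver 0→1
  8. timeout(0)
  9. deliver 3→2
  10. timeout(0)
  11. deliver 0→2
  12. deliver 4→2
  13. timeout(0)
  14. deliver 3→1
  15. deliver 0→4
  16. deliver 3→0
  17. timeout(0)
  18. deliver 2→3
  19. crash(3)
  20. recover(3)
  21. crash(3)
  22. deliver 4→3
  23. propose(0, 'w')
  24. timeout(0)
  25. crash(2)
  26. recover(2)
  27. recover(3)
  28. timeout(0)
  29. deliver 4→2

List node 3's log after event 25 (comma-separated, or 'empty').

empty

after 1 — timeout(0): n0:coor/t1/[-]
after 2 — deliver 0→1: n1:part/t1/[-]
after 3 — deliver 1→0: ·
after 4 — deliver 0→4: n4:part/t1/[-]
after 5 — deliver 4→0: ·
after 6 — deliver 0→2: n2:part/t1/[-]
after 7 — deliver 0→1: ·
after 8 — timeout(0): n0:coor/t2/[-]
after 9 — deliver 3→2: ·
after 10 — timeout(0): n0:coor/t3/[-]
after 11 — deliver 0→2: n2:part/t2/[-]
after 12 — deliver 4→2: ·
after 13 — timeout(0): n0:coor/t4/[-]
after 14 — deliver 3→1: ·
after 15 — deliver 0→4: n4:part/t2/[-]
after 16 — deliver 3→0: ·
after 17 — timeout(0): n0:coor/t5/[-]
after 18 — deliver 2→3: ·
after 19 — crash(3): n3:✗part/t0/[-]
after 20 — recover(3): n3:part/t0/[-]
after 21 — crash(3): n3:✗part/t0/[-]
after 22 — deliver 4→3: ·
after 23 — propose(0,'w'): n0:coor/t6/[-]
after 24 — timeout(0): n0:coor/t7/[-]
after 25 — crash(2): n2:✗part/t2/[-]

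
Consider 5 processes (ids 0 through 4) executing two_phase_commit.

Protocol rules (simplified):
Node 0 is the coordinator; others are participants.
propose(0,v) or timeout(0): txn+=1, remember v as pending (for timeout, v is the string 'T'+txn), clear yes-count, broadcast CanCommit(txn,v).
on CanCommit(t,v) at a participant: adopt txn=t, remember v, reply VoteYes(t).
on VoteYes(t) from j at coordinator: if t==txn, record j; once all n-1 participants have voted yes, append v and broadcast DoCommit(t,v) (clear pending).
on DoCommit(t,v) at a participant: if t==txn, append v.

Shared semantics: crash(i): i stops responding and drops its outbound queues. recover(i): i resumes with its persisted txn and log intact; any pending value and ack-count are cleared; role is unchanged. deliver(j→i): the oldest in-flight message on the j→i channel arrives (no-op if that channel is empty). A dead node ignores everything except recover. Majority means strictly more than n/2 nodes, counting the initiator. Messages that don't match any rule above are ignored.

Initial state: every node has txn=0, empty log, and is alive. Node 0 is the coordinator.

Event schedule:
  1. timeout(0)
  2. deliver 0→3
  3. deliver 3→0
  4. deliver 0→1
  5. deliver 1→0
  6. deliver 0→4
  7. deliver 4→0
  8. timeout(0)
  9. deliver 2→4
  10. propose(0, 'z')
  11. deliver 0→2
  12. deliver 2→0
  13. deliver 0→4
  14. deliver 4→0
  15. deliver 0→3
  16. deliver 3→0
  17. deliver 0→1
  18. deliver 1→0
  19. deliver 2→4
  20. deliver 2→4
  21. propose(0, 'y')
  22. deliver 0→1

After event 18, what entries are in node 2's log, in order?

empty

1. timeout(0):  <0:coor t1 ->
2. deliver 0→3:  <3:part t1 ->
3. deliver 3→0:  nop
4. deliver 0→1:  <1:part t1 ->
5. deliver 1→0:  nop
6. deliver 0→4:  <4:part t1 ->
7. deliver 4→0:  nop
8. timeout(0):  <0:coor t2 ->
9. deliver 2→4:  nop
10. propose(0,'z'):  <0:coor t3 ->
11. deliver 0→2:  <2:part t1 ->
12. deliver 2→0:  nop
13. deliver 0→4:  <4:part t2 ->
14. deliver 4→0:  nop
15. deliver 0→3:  <3:part t2 ->
16. deliver 3→0:  nop
17. deliver 0→1:  <1:part t2 ->
18. deliver 1→0:  nop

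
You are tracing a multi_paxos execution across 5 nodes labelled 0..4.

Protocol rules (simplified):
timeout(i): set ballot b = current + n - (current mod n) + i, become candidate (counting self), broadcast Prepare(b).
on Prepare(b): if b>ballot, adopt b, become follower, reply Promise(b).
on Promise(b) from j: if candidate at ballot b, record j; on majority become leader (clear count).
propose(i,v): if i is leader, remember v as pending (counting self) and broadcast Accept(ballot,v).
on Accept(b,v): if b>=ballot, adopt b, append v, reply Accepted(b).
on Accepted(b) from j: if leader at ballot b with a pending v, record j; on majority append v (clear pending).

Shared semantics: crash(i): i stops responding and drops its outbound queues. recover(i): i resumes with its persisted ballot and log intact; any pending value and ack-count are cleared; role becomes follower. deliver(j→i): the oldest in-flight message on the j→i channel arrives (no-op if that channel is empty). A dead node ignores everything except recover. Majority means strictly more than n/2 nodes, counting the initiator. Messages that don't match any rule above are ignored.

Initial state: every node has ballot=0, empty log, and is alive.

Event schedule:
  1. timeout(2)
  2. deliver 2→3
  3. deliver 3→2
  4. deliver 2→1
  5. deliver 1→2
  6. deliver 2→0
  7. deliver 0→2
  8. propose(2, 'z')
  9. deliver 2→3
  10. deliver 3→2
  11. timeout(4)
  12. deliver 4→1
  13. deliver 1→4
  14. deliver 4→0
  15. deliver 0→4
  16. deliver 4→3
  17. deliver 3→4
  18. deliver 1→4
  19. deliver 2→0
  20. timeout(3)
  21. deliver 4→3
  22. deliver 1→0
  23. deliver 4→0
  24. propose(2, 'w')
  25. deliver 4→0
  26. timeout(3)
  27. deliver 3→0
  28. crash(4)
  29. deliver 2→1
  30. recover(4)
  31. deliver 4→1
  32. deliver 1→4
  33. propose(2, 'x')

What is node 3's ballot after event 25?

13

step 1 timeout(2): 2={cand,b=7,log=-}
step 2 deliver 2→3: 3={foll,b=7,log=-}
step 3 deliver 3→2: —
step 4 deliver 2→1: 1={foll,b=7,log=-}
step 5 deliver 1→2: 2={lead,b=7,log=-}
step 6 deliver 2→0: 0={foll,b=7,log=-}
step 7 deliver 0→2: —
step 8 propose(2,'z'): —
step 9 deliver 2→3: 3={foll,b=7,log=z}
step 10 deliver 3→2: —
step 11 timeout(4): 4={cand,b=9,log=-}
step 12 deliver 4→1: 1={foll,b=9,log=-}
step 13 deliver 1→4: —
step 14 deliver 4→0: 0={foll,b=9,log=-}
step 15 deliver 0→4: 4={lead,b=9,log=-}
step 16 deliver 4→3: 3={foll,b=9,log=z}
step 17 deliver 3→4: —
step 18 deliver 1→4: —
step 19 deliver 2→0: —
step 20 timeout(3): 3={cand,b=13,log=z}
step 21 deliver 4→3: —
step 22 deliver 1→0: —
step 23 deliver 4→0: —
step 24 propose(2,'w'): —
step 25 deliver 4→0: —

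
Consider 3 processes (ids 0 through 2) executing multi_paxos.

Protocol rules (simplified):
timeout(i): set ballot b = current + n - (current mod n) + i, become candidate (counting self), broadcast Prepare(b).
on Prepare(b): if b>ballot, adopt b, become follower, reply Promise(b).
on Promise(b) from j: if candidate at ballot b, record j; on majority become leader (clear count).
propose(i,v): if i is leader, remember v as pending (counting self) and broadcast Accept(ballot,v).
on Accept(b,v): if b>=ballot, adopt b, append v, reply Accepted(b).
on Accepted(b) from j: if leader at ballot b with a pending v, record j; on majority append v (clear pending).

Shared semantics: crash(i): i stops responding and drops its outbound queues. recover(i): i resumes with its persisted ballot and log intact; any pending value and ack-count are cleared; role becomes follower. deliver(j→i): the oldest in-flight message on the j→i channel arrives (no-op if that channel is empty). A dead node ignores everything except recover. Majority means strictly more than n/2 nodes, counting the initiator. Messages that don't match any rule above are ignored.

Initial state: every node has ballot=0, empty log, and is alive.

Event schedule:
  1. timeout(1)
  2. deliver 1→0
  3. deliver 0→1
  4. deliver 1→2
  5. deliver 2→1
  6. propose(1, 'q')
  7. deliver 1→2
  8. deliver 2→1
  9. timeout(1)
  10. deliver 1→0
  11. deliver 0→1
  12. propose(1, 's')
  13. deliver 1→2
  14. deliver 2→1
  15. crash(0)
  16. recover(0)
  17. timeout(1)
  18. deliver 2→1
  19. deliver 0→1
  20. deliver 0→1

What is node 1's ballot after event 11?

1. timeout(1):  <1:cand b4 ->
2. deliver 1→0:  <0:foll b4 ->
3. deliver 0→1:  <1:lead b4 ->
4. deliver 1→2:  <2:foll b4 ->
5. deliver 2→1:  nop
6. propose(1,'q'):  nop
7. deliver 1→2:  <2:foll b4 q>
8. deliver 2→1:  <1:lead b4 q>
9. timeout(1):  <1:cand b7 q>
10. deliver 1→0:  <0:foll b4 q>
11. deliver 0→1:  nop

7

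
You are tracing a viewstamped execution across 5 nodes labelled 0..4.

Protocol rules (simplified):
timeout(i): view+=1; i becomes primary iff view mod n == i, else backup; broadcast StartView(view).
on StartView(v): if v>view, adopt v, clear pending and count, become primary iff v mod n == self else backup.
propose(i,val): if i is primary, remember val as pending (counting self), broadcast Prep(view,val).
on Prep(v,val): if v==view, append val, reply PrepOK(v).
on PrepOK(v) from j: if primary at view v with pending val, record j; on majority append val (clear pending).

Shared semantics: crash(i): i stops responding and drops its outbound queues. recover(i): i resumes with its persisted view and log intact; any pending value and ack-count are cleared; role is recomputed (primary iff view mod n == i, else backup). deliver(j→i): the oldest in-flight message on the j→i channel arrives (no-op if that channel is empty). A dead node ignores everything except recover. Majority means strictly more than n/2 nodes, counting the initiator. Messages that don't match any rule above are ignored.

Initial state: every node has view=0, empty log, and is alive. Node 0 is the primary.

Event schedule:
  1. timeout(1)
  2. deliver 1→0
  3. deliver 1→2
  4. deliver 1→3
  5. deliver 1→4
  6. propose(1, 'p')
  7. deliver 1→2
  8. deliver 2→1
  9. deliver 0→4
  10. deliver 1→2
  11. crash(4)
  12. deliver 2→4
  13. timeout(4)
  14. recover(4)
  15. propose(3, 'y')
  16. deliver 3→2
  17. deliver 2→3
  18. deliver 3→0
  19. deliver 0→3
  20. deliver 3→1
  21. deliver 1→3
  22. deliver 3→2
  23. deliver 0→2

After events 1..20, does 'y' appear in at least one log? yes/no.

after 1 — timeout(1): n1:prim/v1/[-]
after 2 — deliver 1→0: n0:back/v1/[-]
after 3 — deliver 1→2: n2:back/v1/[-]
after 4 — deliver 1→3: n3:back/v1/[-]
after 5 — deliver 1→4: n4:back/v1/[-]
after 6 — propose(1,'p'): ·
after 7 — deliver 1→2: n2:back/v1/[p]
after 8 — deliver 2→1: ·
after 9 — deliver 0→4: ·
after 10 — deliver 1→2: ·
after 11 — crash(4): n4:✗back/v1/[-]
after 12 — deliver 2→4: ·
after 13 — timeout(4): ·
after 14 — recover(4): n4:back/v1/[-]
after 15 — propose(3,'y'): ·
after 16 — deliver 3→2: ·
after 17 — deliver 2→3: ·
after 18 — deliver 3→0: ·
after 19 — deliver 0→3: ·
after 20 — deliver 3→1: ·

no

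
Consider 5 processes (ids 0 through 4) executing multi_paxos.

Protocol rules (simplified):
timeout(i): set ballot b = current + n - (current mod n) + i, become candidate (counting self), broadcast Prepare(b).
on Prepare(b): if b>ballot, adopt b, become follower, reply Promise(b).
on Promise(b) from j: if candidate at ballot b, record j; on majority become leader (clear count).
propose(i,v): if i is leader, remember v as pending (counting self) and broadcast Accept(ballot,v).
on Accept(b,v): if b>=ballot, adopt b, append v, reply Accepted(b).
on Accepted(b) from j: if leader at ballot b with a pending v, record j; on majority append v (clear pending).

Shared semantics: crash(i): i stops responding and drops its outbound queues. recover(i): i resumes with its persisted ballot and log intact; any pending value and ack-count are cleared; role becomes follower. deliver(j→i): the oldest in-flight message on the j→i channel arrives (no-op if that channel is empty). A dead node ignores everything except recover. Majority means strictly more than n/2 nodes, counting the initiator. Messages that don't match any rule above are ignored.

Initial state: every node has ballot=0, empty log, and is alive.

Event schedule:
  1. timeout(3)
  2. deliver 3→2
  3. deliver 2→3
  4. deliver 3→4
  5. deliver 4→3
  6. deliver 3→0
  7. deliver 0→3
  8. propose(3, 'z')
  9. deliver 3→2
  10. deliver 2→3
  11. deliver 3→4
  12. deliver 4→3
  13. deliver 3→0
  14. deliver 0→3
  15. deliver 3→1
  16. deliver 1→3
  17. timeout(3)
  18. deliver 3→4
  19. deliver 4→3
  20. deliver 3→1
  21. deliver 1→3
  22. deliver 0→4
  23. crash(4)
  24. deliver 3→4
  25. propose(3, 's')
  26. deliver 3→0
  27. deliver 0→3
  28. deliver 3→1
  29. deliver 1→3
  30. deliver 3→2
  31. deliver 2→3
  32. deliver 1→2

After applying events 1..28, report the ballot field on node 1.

1. timeout(3):  <3:cand b8 ->
2. deliver 3→2:  <2:foll b8 ->
3. deliver 2→3:  nop
4. deliver 3→4:  <4:foll b8 ->
5. deliver 4→3:  <3:lead b8 ->
6. deliver 3→0:  <0:foll b8 ->
7. deliver 0→3:  nop
8. propose(3,'z'):  nop
9. deliver 3→2:  <2:foll b8 z>
10. deliver 2→3:  nop
11. deliver 3→4:  <4:foll b8 z>
12. deliver 4→3:  <3:lead b8 z>
13. deliver 3→0:  <0:foll b8 z>
14. deliver 0→3:  nop
15. deliver 3→1:  <1:foll b8 ->
16. deliver 1→3:  nop
17. timeout(3):  <3:cand b13 z>
18. deliver 3→4:  <4:foll b13 z>
19. deliver 4→3:  nop
20. deliver 3→1:  <1:foll b8 z>
21. deliver 1→3:  nop
22. deliver 0→4:  nop
23. crash(4):  <4:✗foll b13 z>
24. deliver 3→4:  nop
25. propose(3,'s'):  nop
26. deliver 3→0:  <0:foll b13 z>
27. deliver 0→3:  <3:lead b13 z>
28. deliver 3→1:  <1:foll b13 z>

13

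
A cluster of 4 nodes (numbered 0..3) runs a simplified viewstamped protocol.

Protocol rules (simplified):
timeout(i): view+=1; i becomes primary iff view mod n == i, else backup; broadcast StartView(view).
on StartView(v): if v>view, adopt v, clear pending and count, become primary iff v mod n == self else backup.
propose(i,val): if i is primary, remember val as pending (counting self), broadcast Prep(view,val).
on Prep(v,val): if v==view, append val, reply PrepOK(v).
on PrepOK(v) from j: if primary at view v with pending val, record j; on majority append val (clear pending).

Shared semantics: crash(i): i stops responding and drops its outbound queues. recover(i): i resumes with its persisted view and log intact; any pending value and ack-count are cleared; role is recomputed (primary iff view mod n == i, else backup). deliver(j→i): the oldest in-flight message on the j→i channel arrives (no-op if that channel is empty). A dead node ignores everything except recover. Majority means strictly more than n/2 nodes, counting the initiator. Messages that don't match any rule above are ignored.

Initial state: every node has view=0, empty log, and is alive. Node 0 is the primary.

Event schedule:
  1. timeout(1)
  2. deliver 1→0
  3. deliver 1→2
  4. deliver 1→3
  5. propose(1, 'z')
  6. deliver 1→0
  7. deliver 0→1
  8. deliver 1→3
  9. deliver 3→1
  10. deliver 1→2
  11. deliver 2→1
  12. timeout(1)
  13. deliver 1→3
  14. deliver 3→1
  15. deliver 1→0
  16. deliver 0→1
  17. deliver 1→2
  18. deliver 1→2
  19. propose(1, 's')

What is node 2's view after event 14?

1

1. timeout(1):  <1:prim v1 ->
2. deliver 1→0:  <0:back v1 ->
3. deliver 1→2:  <2:back v1 ->
4. deliver 1→3:  <3:back v1 ->
5. propose(1,'z'):  nop
6. deliver 1→0:  <0:back v1 z>
7. deliver 0→1:  nop
8. deliver 1→3:  <3:back v1 z>
9. deliver 3→1:  <1:prim v1 z>
10. deliver 1→2:  <2:back v1 z>
11. deliver 2→1:  nop
12. timeout(1):  <1:back v2 z>
13. deliver 1→3:  <3:back v2 z>
14. deliver 3→1:  nop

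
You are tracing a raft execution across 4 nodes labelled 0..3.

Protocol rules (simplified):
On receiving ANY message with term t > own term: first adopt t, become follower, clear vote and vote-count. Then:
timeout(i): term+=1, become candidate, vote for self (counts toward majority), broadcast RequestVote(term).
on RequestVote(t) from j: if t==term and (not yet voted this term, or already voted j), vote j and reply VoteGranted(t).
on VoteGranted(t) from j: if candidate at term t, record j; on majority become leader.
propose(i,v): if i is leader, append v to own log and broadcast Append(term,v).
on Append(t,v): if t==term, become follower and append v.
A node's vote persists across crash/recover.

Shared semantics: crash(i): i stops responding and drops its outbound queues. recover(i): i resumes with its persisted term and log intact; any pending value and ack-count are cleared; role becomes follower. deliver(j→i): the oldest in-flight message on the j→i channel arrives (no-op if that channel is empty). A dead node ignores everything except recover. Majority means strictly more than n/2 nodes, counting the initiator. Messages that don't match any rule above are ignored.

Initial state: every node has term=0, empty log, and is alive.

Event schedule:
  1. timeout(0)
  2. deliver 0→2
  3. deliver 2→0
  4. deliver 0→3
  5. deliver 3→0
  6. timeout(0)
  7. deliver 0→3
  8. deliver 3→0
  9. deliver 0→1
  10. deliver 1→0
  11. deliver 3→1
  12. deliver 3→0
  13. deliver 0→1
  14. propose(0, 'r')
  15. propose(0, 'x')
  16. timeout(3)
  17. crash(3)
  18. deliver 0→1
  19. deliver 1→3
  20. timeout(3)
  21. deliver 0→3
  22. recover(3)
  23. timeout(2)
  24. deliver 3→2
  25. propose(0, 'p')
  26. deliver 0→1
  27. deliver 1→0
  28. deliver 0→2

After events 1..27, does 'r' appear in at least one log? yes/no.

after 1 — timeout(0): n0:cand/t1/[-]
after 2 — deliver 0→2: n2:foll/t1/[-]
after 3 — deliver 2→0: ·
after 4 — deliver 0→3: n3:foll/t1/[-]
after 5 — deliver 3→0: n0:lead/t1/[-]
after 6 — timeout(0): n0:cand/t2/[-]
after 7 — deliver 0→3: n3:foll/t2/[-]
after 8 — deliver 3→0: ·
after 9 — deliver 0→1: n1:foll/t1/[-]
after 10 — deliver 1→0: ·
after 11 — deliver 3→1: ·
after 12 — deliver 3→0: ·
after 13 — deliver 0→1: n1:foll/t2/[-]
after 14 — propose(0,'r'): ·
after 15 — propose(0,'x'): ·
after 16 — timeout(3): n3:cand/t3/[-]
after 17 — crash(3): n3:✗cand/t3/[-]
after 18 — deliver 0→1: ·
after 19 — deliver 1→3: ·
after 20 — timeout(3): ·
after 21 — deliver 0→3: ·
after 22 — recover(3): n3:foll/t3/[-]
after 23 — timeout(2): n2:cand/t2/[-]
after 24 — deliver 3→2: ·
after 25 — propose(0,'p'): ·
after 26 — deliver 0→1: ·
after 27 — deliver 1→0: n0:lead/t2/[-]

no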